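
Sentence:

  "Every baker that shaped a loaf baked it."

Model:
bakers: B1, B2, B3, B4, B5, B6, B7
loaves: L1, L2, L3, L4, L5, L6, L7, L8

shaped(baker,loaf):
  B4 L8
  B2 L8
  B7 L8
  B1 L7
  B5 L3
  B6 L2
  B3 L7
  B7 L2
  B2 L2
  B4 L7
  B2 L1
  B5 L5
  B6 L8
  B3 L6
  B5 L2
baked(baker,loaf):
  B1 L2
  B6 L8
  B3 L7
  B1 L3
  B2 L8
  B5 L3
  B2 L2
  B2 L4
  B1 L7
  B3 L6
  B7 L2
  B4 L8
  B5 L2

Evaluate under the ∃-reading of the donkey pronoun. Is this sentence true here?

"it" takes "a loaf" as antecedent — a donkey pronoun bound across the clause boundary.
Weak reading: every baker b with some shaped-loaf has at least one shaped-loaf l such that baked(b,l).
Per baker: B1:✓  B2:✓  B3:✓  B4:✓  B5:✓  B6:✓  B7:✓
Every baker in the restrictor has a witness.

True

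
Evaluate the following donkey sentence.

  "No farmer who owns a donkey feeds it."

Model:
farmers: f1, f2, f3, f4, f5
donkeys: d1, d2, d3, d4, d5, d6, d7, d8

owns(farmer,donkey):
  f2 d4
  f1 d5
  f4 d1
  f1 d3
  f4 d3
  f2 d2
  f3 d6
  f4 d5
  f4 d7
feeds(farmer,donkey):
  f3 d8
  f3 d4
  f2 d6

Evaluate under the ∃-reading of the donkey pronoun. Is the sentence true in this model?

"it" takes "a donkey" as antecedent — a donkey pronoun bound across the clause boundary.
Truth condition: for no (f,d) with owns(f,d) does feeds(f,d) hold.
Restrictor pairs — does the scope hold? (f1,d3):fails  (f1,d5):fails  (f2,d2):fails  (f2,d4):fails  (f3,d6):fails  (f4,d1):fails  (f4,d3):fails  (f4,d5):fails  (f4,d7):fails
Scope holds for no restrictor pair, so the sentence is true.

True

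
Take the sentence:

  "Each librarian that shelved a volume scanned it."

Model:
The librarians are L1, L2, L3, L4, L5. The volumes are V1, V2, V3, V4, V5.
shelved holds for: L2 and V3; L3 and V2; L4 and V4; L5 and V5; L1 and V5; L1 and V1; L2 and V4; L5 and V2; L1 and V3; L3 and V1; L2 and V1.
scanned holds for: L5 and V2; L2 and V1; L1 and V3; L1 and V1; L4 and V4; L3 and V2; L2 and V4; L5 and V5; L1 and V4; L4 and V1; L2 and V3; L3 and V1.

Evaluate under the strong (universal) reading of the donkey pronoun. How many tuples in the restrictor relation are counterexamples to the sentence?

"it" takes "a volume" as antecedent — a donkey pronoun bound across the clause boundary.
Strong reading: for every (l,v) with shelved(l,v), scanned(l,v).
Restrictor pairs: (L1,V1) ✓  (L1,V3) ✓  (L1,V5) ✗  (L2,V1) ✓  (L2,V3) ✓  (L2,V4) ✓  (L3,V1) ✓  (L3,V2) ✓  (L4,V4) ✓  (L5,V2) ✓  (L5,V5) ✓
Counterexamples (restrictor pairs failing the scope): 1.

1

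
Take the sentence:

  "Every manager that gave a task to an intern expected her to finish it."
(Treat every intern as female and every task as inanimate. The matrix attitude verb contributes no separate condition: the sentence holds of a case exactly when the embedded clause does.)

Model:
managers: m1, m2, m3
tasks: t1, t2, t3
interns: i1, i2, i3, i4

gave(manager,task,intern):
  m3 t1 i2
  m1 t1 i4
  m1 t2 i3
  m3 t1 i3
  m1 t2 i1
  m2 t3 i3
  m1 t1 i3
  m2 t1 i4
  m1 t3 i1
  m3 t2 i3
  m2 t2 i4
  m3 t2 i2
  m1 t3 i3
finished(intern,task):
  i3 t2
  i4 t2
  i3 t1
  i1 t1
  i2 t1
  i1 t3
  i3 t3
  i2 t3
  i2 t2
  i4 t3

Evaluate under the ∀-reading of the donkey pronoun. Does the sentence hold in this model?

"her" takes "an intern" as antecedent and "it" takes "a task"; both are donkey pronouns co-varying with the restrictor.
Strong reading: for every (m,t,i) with gave(m,t,i), finished(i,t).
Restrictor triples: (m1,t1,i3)→finished(i3,t1) ✓  (m1,t1,i4)→finished(i4,t1) ✗  (m1,t2,i1)→finished(i1,t2) ✗  (m1,t2,i3)→finished(i3,t2) ✓  (m1,t3,i1)→finished(i1,t3) ✓  (m1,t3,i3)→finished(i3,t3) ✓  (m2,t1,i4)→finished(i4,t1) ✗  (m2,t2,i4)→finished(i4,t2) ✓  (m2,t3,i3)→finished(i3,t3) ✓  (m3,t1,i2)→finished(i2,t1) ✓  (m3,t1,i3)→finished(i3,t1) ✓  (m3,t2,i2)→finished(i2,t2) ✓  (m3,t2,i3)→finished(i3,t2) ✓
Counterexample: (m1,t1,i4) — finished(i4,t1) does not hold.

False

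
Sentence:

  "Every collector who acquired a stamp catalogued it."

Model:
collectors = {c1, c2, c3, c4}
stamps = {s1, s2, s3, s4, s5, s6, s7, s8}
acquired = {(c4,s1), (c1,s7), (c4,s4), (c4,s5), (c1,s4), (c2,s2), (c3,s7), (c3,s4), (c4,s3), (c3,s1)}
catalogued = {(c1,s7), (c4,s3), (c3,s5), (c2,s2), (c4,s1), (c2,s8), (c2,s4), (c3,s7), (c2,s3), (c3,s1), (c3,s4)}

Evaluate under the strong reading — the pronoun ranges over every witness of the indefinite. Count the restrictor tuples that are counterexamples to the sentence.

3

"it" takes "a stamp" as antecedent — a donkey pronoun bound across the clause boundary.
Strong reading: for every (c,s) with acquired(c,s), catalogued(c,s).
Restrictor pairs: (c1,s4) ✗  (c1,s7) ✓  (c2,s2) ✓  (c3,s1) ✓  (c3,s4) ✓  (c3,s7) ✓  (c4,s1) ✓  (c4,s3) ✓  (c4,s4) ✗  (c4,s5) ✗
Counterexamples (restrictor pairs failing the scope): 3.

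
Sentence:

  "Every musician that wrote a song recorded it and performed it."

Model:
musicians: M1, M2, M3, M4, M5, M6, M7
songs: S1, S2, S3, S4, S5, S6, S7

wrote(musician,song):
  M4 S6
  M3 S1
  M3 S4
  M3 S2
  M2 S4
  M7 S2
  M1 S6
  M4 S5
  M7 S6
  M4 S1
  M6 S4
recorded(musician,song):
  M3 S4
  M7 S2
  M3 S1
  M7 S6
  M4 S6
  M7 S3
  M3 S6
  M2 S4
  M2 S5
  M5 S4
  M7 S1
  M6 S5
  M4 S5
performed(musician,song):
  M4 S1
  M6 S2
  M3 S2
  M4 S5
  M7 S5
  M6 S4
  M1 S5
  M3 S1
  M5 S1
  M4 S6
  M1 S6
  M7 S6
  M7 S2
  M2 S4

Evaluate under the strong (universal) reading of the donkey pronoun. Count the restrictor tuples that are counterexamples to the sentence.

5

"it" takes "a song" as antecedent — a donkey pronoun bound across the clause boundary.
Strong reading: for every (m,s) with wrote(m,s), recorded(m,s) ∧ performed(m,s).
Restrictor pairs: (M1,S6) ✗  (M2,S4) ✓  (M3,S1) ✓  (M3,S2) ✗  (M3,S4) ✗  (M4,S1) ✗  (M4,S5) ✓  (M4,S6) ✓  (M6,S4) ✗  (M7,S2) ✓  (M7,S6) ✓
Counterexamples (restrictor pairs failing the scope): 5.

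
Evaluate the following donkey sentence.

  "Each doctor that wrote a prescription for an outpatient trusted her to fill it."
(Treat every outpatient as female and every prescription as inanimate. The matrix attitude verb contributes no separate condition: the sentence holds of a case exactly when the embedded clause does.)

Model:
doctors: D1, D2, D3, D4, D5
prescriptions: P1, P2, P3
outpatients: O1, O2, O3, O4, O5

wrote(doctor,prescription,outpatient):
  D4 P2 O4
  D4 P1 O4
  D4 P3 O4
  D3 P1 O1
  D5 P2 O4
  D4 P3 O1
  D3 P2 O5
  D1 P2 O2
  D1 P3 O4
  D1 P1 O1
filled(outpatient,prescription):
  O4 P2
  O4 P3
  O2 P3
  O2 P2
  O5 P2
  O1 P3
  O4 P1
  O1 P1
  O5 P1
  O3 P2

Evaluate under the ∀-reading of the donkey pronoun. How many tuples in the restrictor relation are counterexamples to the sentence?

"her" takes "an outpatient" as antecedent and "it" takes "a prescription"; both are donkey pronouns co-varying with the restrictor.
Strong reading: for every (d,p,o) with wrote(d,p,o), filled(o,p).
Restrictor triples: (D1,P1,O1)→filled(O1,P1) ✓  (D1,P2,O2)→filled(O2,P2) ✓  (D1,P3,O4)→filled(O4,P3) ✓  (D3,P1,O1)→filled(O1,P1) ✓  (D3,P2,O5)→filled(O5,P2) ✓  (D4,P1,O4)→filled(O4,P1) ✓  (D4,P2,O4)→filled(O4,P2) ✓  (D4,P3,O1)→filled(O1,P3) ✓  (D4,P3,O4)→filled(O4,P3) ✓  (D5,P2,O4)→filled(O4,P2) ✓
Counterexamples (restrictor triples failing the scope): 0.

0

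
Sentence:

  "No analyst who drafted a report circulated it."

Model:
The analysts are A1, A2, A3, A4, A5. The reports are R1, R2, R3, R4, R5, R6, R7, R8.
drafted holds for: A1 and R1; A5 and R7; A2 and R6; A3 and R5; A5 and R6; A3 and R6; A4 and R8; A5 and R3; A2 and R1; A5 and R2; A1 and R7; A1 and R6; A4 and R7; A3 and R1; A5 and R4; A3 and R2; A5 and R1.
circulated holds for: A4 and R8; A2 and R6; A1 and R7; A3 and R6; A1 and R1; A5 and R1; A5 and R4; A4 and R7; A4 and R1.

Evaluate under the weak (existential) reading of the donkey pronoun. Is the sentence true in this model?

"it" takes "a report" as antecedent — a donkey pronoun bound across the clause boundary.
Truth condition: for no (a,r) with drafted(a,r) does circulated(a,r) hold.
Restrictor pairs — does the scope hold? (A1,R1):holds  (A1,R6):fails  (A1,R7):holds  (A2,R1):fails  (A2,R6):holds  (A3,R1):fails  (A3,R2):fails  (A3,R5):fails  (A3,R6):holds  (A4,R7):holds  (A4,R8):holds  (A5,R1):holds  (A5,R2):fails  (A5,R3):fails  (A5,R4):holds  (A5,R6):fails  (A5,R7):fails
Scope holds for 8 pair(s), so the sentence is false.

False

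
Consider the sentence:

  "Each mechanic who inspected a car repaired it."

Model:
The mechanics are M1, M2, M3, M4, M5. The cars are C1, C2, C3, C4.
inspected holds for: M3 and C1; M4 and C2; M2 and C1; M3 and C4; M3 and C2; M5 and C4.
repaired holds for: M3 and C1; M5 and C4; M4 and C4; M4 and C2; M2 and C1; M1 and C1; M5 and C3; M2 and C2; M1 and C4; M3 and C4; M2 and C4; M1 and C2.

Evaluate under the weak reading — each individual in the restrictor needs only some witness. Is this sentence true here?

"it" takes "a car" as antecedent — a donkey pronoun bound across the clause boundary.
Weak reading: every mechanic m with some inspected-car has at least one inspected-car c such that repaired(m,c).
Per mechanic: M2:✓  M3:✓  M4:✓  M5:✓
Every mechanic in the restrictor has a witness.

True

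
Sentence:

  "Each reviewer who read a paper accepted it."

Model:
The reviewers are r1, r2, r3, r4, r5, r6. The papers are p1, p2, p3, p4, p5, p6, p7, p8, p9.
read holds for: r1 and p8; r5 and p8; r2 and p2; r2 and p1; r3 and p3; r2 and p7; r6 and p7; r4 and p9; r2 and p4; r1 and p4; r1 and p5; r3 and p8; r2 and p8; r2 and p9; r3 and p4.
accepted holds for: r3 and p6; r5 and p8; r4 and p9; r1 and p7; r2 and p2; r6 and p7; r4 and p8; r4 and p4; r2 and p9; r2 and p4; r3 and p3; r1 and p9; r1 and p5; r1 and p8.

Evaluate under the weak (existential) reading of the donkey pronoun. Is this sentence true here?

True

"it" takes "a paper" as antecedent — a donkey pronoun bound across the clause boundary.
Weak reading: every reviewer r with some read-paper has at least one read-paper p such that accepted(r,p).
Per reviewer: r1:✓  r2:✓  r3:✓  r4:✓  r5:✓  r6:✓
Every reviewer in the restrictor has a witness.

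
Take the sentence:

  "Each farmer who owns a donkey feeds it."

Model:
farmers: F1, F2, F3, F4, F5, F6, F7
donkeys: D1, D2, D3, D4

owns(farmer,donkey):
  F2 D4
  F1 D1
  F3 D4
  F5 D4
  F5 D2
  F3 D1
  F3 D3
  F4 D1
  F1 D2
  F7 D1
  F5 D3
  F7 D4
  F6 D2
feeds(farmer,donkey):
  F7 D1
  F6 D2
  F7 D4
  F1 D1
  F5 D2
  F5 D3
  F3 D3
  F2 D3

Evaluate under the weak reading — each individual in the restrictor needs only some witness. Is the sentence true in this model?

"it" takes "a donkey" as antecedent — a donkey pronoun bound across the clause boundary.
Weak reading: every farmer f with some owns-donkey has at least one owns-donkey d such that feeds(f,d).
Per farmer: F1:✓  F2:✗  F3:✓  F4:✗  F5:✓  F6:✓  F7:✓
F2 has no witness among its owns-donkeys.

False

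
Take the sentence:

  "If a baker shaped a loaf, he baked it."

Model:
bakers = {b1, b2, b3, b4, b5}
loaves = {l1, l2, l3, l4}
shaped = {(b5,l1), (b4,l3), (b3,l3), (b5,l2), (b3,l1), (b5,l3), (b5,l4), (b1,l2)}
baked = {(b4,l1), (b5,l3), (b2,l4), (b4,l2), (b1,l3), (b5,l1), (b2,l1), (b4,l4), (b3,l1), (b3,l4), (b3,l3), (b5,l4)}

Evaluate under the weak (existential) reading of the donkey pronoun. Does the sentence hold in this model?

"it" takes "a loaf" as antecedent — a donkey pronoun bound across the clause boundary.
Weak reading: every baker b with some shaped-loaf has at least one shaped-loaf l such that baked(b,l).
Per baker: b1:✗  b3:✓  b4:✗  b5:✓
b1 has no witness among its shaped-loaves.

False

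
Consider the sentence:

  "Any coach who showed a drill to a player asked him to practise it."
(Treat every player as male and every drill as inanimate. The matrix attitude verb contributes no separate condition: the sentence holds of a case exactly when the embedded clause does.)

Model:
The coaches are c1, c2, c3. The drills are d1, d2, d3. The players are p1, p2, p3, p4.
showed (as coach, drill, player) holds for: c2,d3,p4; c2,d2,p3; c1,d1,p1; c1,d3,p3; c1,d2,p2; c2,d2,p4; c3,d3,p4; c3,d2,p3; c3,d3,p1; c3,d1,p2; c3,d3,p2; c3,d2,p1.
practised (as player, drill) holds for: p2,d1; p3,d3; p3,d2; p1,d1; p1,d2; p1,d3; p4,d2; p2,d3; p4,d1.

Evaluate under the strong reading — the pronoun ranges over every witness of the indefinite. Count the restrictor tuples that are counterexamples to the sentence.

3

"him" takes "a player" as antecedent and "it" takes "a drill"; both are donkey pronouns co-varying with the restrictor.
Strong reading: for every (c,d,p) with showed(c,d,p), practised(p,d).
Restrictor triples: (c1,d1,p1)→practised(p1,d1) ✓  (c1,d2,p2)→practised(p2,d2) ✗  (c1,d3,p3)→practised(p3,d3) ✓  (c2,d2,p3)→practised(p3,d2) ✓  (c2,d2,p4)→practised(p4,d2) ✓  (c2,d3,p4)→practised(p4,d3) ✗  (c3,d1,p2)→practised(p2,d1) ✓  (c3,d2,p1)→practised(p1,d2) ✓  (c3,d2,p3)→practised(p3,d2) ✓  (c3,d3,p1)→practised(p1,d3) ✓  (c3,d3,p2)→practised(p2,d3) ✓  (c3,d3,p4)→practised(p4,d3) ✗
Counterexamples (restrictor triples failing the scope): 3.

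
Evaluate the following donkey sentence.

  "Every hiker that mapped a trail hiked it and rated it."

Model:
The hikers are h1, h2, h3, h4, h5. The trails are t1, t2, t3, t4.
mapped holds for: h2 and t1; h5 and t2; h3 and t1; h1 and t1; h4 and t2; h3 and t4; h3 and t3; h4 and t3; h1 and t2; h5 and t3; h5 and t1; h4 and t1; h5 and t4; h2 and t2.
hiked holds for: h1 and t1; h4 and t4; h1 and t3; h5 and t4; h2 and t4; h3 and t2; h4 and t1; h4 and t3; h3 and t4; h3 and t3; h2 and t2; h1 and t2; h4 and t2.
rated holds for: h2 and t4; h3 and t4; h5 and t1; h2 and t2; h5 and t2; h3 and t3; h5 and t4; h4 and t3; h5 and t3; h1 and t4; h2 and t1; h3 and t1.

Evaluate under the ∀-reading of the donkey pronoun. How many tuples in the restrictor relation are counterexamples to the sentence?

"it" takes "a trail" as antecedent — a donkey pronoun bound across the clause boundary.
Strong reading: for every (h,t) with mapped(h,t), hiked(h,t) ∧ rated(h,t).
Restrictor pairs: (h1,t1) ✗  (h1,t2) ✗  (h2,t1) ✗  (h2,t2) ✓  (h3,t1) ✗  (h3,t3) ✓  (h3,t4) ✓  (h4,t1) ✗  (h4,t2) ✗  (h4,t3) ✓  (h5,t1) ✗  (h5,t2) ✗  (h5,t3) ✗  (h5,t4) ✓
Counterexamples (restrictor pairs failing the scope): 9.

9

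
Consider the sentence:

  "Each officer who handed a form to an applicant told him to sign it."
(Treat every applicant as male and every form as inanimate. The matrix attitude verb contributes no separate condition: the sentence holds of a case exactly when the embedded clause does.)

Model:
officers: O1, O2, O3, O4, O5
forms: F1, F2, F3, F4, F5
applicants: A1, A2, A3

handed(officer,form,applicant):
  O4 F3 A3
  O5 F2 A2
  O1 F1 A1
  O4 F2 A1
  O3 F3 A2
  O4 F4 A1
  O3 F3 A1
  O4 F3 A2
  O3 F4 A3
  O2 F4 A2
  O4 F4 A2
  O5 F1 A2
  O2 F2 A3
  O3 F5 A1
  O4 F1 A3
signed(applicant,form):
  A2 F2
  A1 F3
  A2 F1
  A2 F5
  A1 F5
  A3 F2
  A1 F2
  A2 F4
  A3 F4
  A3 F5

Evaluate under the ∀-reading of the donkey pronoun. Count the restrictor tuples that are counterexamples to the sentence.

6

"him" takes "an applicant" as antecedent and "it" takes "a form"; both are donkey pronouns co-varying with the restrictor.
Strong reading: for every (o,f,a) with handed(o,f,a), signed(a,f).
Restrictor triples: (O1,F1,A1)→signed(A1,F1) ✗  (O2,F2,A3)→signed(A3,F2) ✓  (O2,F4,A2)→signed(A2,F4) ✓  (O3,F3,A1)→signed(A1,F3) ✓  (O3,F3,A2)→signed(A2,F3) ✗  (O3,F4,A3)→signed(A3,F4) ✓  (O3,F5,A1)→signed(A1,F5) ✓  (O4,F1,A3)→signed(A3,F1) ✗  (O4,F2,A1)→signed(A1,F2) ✓  (O4,F3,A2)→signed(A2,F3) ✗  (O4,F3,A3)→signed(A3,F3) ✗  (O4,F4,A1)→signed(A1,F4) ✗  (O4,F4,A2)→signed(A2,F4) ✓  (O5,F1,A2)→signed(A2,F1) ✓  (O5,F2,A2)→signed(A2,F2) ✓
Counterexamples (restrictor triples failing the scope): 6.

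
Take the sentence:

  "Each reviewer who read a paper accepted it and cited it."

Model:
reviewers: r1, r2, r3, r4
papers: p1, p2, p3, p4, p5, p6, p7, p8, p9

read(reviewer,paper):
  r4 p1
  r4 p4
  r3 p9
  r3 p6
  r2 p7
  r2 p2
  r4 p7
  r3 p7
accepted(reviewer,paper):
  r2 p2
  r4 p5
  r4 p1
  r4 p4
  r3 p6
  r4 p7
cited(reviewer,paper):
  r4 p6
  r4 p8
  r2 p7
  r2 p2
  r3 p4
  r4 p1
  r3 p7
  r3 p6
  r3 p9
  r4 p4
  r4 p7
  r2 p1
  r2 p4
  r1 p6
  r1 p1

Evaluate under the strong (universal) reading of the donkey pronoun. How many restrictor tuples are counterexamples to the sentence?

3

"it" takes "a paper" as antecedent — a donkey pronoun bound across the clause boundary.
Strong reading: for every (r,p) with read(r,p), accepted(r,p) ∧ cited(r,p).
Restrictor pairs: (r2,p2) ✓  (r2,p7) ✗  (r3,p6) ✓  (r3,p7) ✗  (r3,p9) ✗  (r4,p1) ✓  (r4,p4) ✓  (r4,p7) ✓
Counterexamples (restrictor pairs failing the scope): 3.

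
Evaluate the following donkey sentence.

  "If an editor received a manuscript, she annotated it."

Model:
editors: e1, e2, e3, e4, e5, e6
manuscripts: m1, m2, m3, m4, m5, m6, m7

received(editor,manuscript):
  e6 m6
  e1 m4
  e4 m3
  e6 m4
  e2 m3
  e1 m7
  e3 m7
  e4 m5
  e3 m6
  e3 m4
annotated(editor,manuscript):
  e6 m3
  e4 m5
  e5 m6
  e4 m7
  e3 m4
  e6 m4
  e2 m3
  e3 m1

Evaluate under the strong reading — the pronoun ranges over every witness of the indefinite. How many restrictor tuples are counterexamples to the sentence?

"it" takes "a manuscript" as antecedent — a donkey pronoun bound across the clause boundary.
Strong reading: for every (e,m) with received(e,m), annotated(e,m).
Restrictor pairs: (e1,m4) ✗  (e1,m7) ✗  (e2,m3) ✓  (e3,m4) ✓  (e3,m6) ✗  (e3,m7) ✗  (e4,m3) ✗  (e4,m5) ✓  (e6,m4) ✓  (e6,m6) ✗
Counterexamples (restrictor pairs failing the scope): 6.

6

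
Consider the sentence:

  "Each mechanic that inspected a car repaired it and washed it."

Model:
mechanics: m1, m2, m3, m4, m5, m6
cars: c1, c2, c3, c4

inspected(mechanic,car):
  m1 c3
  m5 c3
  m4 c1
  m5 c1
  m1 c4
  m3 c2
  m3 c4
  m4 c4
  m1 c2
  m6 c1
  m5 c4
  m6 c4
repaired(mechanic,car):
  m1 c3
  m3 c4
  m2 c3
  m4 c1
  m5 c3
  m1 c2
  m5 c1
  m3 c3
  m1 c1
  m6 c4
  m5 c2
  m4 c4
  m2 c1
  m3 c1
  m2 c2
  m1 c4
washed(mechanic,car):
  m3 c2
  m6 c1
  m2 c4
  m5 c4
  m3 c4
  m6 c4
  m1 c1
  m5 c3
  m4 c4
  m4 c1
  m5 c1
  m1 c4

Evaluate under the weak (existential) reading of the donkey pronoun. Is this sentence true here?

True

"it" takes "a car" as antecedent — a donkey pronoun bound across the clause boundary.
Weak reading: every mechanic m with some inspected-car has at least one inspected-car c such that repaired(m,c) ∧ washed(m,c).
Per mechanic: m1:✓  m3:✓  m4:✓  m5:✓  m6:✓
Every mechanic in the restrictor has a witness.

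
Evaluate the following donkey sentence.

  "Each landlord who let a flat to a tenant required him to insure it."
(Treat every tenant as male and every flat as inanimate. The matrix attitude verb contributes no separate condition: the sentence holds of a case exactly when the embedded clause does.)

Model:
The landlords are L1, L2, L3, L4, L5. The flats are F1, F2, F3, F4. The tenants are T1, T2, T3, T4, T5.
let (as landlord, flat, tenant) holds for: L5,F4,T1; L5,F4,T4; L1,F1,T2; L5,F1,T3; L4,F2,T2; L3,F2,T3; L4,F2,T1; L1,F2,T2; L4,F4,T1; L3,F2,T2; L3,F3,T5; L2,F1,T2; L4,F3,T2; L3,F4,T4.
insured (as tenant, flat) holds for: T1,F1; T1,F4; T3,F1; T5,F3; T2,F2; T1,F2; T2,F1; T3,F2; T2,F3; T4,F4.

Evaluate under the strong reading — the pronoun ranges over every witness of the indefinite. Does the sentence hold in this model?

"him" takes "a tenant" as antecedent and "it" takes "a flat"; both are donkey pronouns co-varying with the restrictor.
Strong reading: for every (l,f,t) with let(l,f,t), insured(t,f).
Restrictor triples: (L1,F1,T2)→insured(T2,F1) ✓  (L1,F2,T2)→insured(T2,F2) ✓  (L2,F1,T2)→insured(T2,F1) ✓  (L3,F2,T2)→insured(T2,F2) ✓  (L3,F2,T3)→insured(T3,F2) ✓  (L3,F3,T5)→insured(T5,F3) ✓  (L3,F4,T4)→insured(T4,F4) ✓  (L4,F2,T1)→insured(T1,F2) ✓  (L4,F2,T2)→insured(T2,F2) ✓  (L4,F3,T2)→insured(T2,F3) ✓  (L4,F4,T1)→insured(T1,F4) ✓  (L5,F1,T3)→insured(T3,F1) ✓  (L5,F4,T1)→insured(T1,F4) ✓  (L5,F4,T4)→insured(T4,F4) ✓
Every restrictor triple satisfies the scope.

True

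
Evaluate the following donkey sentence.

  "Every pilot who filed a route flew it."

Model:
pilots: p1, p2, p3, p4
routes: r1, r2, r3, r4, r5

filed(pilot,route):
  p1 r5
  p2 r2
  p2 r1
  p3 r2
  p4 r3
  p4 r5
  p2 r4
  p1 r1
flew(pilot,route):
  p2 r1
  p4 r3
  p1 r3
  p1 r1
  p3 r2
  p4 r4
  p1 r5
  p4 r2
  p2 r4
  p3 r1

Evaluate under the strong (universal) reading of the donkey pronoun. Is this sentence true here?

"it" takes "a route" as antecedent — a donkey pronoun bound across the clause boundary.
Strong reading: for every (p,r) with filed(p,r), flew(p,r).
Restrictor pairs: (p1,r1) ✓  (p1,r5) ✓  (p2,r1) ✓  (p2,r2) ✗  (p2,r4) ✓  (p3,r2) ✓  (p4,r3) ✓  (p4,r5) ✗
Counterexample: (p2,r2) is in filed but fails the scope.

False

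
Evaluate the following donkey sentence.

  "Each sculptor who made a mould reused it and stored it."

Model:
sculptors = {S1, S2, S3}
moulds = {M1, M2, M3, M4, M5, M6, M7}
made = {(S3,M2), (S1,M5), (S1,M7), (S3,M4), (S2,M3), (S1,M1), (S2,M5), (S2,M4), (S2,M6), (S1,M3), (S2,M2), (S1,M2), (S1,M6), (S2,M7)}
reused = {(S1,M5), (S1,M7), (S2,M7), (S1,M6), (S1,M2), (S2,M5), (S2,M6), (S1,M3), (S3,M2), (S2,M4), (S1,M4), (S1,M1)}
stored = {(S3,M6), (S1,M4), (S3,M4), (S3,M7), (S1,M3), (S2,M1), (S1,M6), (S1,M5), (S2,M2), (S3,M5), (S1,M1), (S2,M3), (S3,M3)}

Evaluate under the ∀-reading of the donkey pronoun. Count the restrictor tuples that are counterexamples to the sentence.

10

"it" takes "a mould" as antecedent — a donkey pronoun bound across the clause boundary.
Strong reading: for every (s,m) with made(s,m), reused(s,m) ∧ stored(s,m).
Restrictor pairs: (S1,M1) ✓  (S1,M2) ✗  (S1,M3) ✓  (S1,M5) ✓  (S1,M6) ✓  (S1,M7) ✗  (S2,M2) ✗  (S2,M3) ✗  (S2,M4) ✗  (S2,M5) ✗  (S2,M6) ✗  (S2,M7) ✗  (S3,M2) ✗  (S3,M4) ✗
Counterexamples (restrictor pairs failing the scope): 10.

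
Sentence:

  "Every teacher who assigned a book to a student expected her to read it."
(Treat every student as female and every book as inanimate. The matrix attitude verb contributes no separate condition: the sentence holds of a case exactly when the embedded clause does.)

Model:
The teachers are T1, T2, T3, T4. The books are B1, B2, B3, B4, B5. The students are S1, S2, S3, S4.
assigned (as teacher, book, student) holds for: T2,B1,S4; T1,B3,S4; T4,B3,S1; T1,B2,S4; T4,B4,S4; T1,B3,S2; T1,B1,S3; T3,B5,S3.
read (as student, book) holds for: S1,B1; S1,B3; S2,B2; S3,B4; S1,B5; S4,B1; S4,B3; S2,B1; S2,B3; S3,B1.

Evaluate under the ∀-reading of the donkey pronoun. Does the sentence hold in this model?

False

"her" takes "a student" as antecedent and "it" takes "a book"; both are donkey pronouns co-varying with the restrictor.
Strong reading: for every (t,b,s) with assigned(t,b,s), read(s,b).
Restrictor triples: (T1,B1,S3)→read(S3,B1) ✓  (T1,B2,S4)→read(S4,B2) ✗  (T1,B3,S2)→read(S2,B3) ✓  (T1,B3,S4)→read(S4,B3) ✓  (T2,B1,S4)→read(S4,B1) ✓  (T3,B5,S3)→read(S3,B5) ✗  (T4,B3,S1)→read(S1,B3) ✓  (T4,B4,S4)→read(S4,B4) ✗
Counterexample: (T1,B2,S4) — read(S4,B2) does not hold.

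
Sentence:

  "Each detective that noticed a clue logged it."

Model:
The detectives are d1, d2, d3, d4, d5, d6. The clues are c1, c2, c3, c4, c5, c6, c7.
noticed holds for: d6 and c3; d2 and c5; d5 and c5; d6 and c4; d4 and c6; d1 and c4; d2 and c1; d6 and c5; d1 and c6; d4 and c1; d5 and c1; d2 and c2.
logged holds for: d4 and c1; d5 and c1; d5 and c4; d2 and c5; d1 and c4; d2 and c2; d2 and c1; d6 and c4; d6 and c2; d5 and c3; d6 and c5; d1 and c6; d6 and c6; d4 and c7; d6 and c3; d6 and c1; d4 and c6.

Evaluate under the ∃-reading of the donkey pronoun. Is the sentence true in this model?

"it" takes "a clue" as antecedent — a donkey pronoun bound across the clause boundary.
Weak reading: every detective d with some noticed-clue has at least one noticed-clue c such that logged(d,c).
Per detective: d1:✓  d2:✓  d4:✓  d5:✓  d6:✓
Every detective in the restrictor has a witness.

True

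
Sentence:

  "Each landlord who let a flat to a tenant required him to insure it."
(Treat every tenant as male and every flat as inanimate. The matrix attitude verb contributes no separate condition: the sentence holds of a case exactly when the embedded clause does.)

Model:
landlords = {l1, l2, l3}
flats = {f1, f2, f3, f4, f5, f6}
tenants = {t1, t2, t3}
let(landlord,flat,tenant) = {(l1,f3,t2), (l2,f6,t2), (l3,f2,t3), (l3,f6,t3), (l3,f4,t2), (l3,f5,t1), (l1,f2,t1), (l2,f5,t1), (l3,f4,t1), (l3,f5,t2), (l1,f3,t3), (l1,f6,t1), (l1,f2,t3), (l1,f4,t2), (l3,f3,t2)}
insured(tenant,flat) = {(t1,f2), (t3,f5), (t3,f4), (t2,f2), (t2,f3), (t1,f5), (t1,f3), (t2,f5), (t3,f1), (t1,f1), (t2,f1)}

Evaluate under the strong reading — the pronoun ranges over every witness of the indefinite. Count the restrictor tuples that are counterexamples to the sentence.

"him" takes "a tenant" as antecedent and "it" takes "a flat"; both are donkey pronouns co-varying with the restrictor.
Strong reading: for every (l,f,t) with let(l,f,t), insured(t,f).
Restrictor triples: (l1,f2,t1)→insured(t1,f2) ✓  (l1,f2,t3)→insured(t3,f2) ✗  (l1,f3,t2)→insured(t2,f3) ✓  (l1,f3,t3)→insured(t3,f3) ✗  (l1,f4,t2)→insured(t2,f4) ✗  (l1,f6,t1)→insured(t1,f6) ✗  (l2,f5,t1)→insured(t1,f5) ✓  (l2,f6,t2)→insured(t2,f6) ✗  (l3,f2,t3)→insured(t3,f2) ✗  (l3,f3,t2)→insured(t2,f3) ✓  (l3,f4,t1)→insured(t1,f4) ✗  (l3,f4,t2)→insured(t2,f4) ✗  (l3,f5,t1)→insured(t1,f5) ✓  (l3,f5,t2)→insured(t2,f5) ✓  (l3,f6,t3)→insured(t3,f6) ✗
Counterexamples (restrictor triples failing the scope): 9.

9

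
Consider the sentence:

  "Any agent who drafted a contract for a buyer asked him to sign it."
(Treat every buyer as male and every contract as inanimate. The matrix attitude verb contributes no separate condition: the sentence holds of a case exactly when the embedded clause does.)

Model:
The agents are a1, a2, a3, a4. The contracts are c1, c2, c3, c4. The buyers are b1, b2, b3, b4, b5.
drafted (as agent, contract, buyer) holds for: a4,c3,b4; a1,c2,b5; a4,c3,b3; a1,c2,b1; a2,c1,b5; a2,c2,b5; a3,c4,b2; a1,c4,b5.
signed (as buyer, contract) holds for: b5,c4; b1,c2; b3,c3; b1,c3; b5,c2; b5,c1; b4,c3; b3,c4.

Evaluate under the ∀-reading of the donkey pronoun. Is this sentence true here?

"him" takes "a buyer" as antecedent and "it" takes "a contract"; both are donkey pronouns co-varying with the restrictor.
Strong reading: for every (a,c,b) with drafted(a,c,b), signed(b,c).
Restrictor triples: (a1,c2,b1)→signed(b1,c2) ✓  (a1,c2,b5)→signed(b5,c2) ✓  (a1,c4,b5)→signed(b5,c4) ✓  (a2,c1,b5)→signed(b5,c1) ✓  (a2,c2,b5)→signed(b5,c2) ✓  (a3,c4,b2)→signed(b2,c4) ✗  (a4,c3,b3)→signed(b3,c3) ✓  (a4,c3,b4)→signed(b4,c3) ✓
Counterexample: (a3,c4,b2) — signed(b2,c4) does not hold.

False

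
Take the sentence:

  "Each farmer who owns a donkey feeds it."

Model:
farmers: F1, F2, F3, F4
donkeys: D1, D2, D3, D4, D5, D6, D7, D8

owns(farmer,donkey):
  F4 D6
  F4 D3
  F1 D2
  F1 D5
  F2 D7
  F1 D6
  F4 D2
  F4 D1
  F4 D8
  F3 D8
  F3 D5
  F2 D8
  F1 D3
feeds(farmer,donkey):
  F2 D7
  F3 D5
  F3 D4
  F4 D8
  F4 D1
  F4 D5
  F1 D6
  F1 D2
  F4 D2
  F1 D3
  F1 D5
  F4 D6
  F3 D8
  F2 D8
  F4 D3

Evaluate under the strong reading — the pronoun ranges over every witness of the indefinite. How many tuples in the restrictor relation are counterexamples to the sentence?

"it" takes "a donkey" as antecedent — a donkey pronoun bound across the clause boundary.
Strong reading: for every (f,d) with owns(f,d), feeds(f,d).
Restrictor pairs: (F1,D2) ✓  (F1,D3) ✓  (F1,D5) ✓  (F1,D6) ✓  (F2,D7) ✓  (F2,D8) ✓  (F3,D5) ✓  (F3,D8) ✓  (F4,D1) ✓  (F4,D2) ✓  (F4,D3) ✓  (F4,D6) ✓  (F4,D8) ✓
Counterexamples (restrictor pairs failing the scope): 0.

0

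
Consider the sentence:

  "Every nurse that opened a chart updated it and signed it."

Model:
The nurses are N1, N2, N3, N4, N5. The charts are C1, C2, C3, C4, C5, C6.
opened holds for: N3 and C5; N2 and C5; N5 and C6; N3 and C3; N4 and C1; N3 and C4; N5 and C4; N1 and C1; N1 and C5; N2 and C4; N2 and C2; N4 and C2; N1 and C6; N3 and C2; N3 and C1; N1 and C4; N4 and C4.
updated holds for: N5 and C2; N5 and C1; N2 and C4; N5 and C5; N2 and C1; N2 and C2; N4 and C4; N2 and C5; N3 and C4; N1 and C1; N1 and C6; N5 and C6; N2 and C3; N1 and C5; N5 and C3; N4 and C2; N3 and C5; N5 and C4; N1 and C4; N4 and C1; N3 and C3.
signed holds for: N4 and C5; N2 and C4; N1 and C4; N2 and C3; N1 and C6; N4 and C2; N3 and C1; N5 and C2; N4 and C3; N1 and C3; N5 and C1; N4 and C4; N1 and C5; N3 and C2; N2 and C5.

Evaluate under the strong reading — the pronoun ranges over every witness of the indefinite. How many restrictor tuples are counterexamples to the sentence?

"it" takes "a chart" as antecedent — a donkey pronoun bound across the clause boundary.
Strong reading: for every (n,c) with opened(n,c), updated(n,c) ∧ signed(n,c).
Restrictor pairs: (N1,C1) ✗  (N1,C4) ✓  (N1,C5) ✓  (N1,C6) ✓  (N2,C2) ✗  (N2,C4) ✓  (N2,C5) ✓  (N3,C1) ✗  (N3,C2) ✗  (N3,C3) ✗  (N3,C4) ✗  (N3,C5) ✗  (N4,C1) ✗  (N4,C2) ✓  (N4,C4) ✓  (N5,C4) ✗  (N5,C6) ✗
Counterexamples (restrictor pairs failing the scope): 10.

10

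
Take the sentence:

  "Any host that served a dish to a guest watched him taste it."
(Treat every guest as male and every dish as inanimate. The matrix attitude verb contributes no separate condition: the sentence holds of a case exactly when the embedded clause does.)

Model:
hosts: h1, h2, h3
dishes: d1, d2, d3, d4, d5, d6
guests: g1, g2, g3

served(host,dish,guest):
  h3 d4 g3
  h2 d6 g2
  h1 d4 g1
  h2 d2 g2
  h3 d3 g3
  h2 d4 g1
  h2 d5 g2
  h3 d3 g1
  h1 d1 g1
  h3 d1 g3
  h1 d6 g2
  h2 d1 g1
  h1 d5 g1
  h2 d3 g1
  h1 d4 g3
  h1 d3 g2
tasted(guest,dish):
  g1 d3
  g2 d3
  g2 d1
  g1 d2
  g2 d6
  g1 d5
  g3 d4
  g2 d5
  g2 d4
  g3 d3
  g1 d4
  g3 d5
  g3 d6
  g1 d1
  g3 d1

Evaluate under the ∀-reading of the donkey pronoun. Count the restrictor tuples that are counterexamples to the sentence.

"him" takes "a guest" as antecedent and "it" takes "a dish"; both are donkey pronouns co-varying with the restrictor.
Strong reading: for every (h,d,g) with served(h,d,g), tasted(g,d).
Restrictor triples: (h1,d1,g1)→tasted(g1,d1) ✓  (h1,d3,g2)→tasted(g2,d3) ✓  (h1,d4,g1)→tasted(g1,d4) ✓  (h1,d4,g3)→tasted(g3,d4) ✓  (h1,d5,g1)→tasted(g1,d5) ✓  (h1,d6,g2)→tasted(g2,d6) ✓  (h2,d1,g1)→tasted(g1,d1) ✓  (h2,d2,g2)→tasted(g2,d2) ✗  (h2,d3,g1)→tasted(g1,d3) ✓  (h2,d4,g1)→tasted(g1,d4) ✓  (h2,d5,g2)→tasted(g2,d5) ✓  (h2,d6,g2)→tasted(g2,d6) ✓  (h3,d1,g3)→tasted(g3,d1) ✓  (h3,d3,g1)→tasted(g1,d3) ✓  (h3,d3,g3)→tasted(g3,d3) ✓  (h3,d4,g3)→tasted(g3,d4) ✓
Counterexamples (restrictor triples failing the scope): 1.

1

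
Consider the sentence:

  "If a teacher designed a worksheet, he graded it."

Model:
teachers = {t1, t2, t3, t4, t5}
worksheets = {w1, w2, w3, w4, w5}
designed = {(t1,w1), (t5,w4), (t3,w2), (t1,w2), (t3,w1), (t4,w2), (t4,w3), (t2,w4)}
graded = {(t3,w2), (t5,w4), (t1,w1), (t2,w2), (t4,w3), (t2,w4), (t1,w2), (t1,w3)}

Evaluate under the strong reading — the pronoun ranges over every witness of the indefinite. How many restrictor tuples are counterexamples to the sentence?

2

"it" takes "a worksheet" as antecedent — a donkey pronoun bound across the clause boundary.
Strong reading: for every (t,w) with designed(t,w), graded(t,w).
Restrictor pairs: (t1,w1) ✓  (t1,w2) ✓  (t2,w4) ✓  (t3,w1) ✗  (t3,w2) ✓  (t4,w2) ✗  (t4,w3) ✓  (t5,w4) ✓
Counterexamples (restrictor pairs failing the scope): 2.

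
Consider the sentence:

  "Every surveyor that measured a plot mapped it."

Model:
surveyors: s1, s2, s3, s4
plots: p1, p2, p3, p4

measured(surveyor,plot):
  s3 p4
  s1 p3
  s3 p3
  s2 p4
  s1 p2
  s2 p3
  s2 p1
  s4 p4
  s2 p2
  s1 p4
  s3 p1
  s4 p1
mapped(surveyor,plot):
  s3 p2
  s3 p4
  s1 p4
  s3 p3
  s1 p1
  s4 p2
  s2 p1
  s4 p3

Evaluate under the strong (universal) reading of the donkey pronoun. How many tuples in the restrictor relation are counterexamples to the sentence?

"it" takes "a plot" as antecedent — a donkey pronoun bound across the clause boundary.
Strong reading: for every (s,p) with measured(s,p), mapped(s,p).
Restrictor pairs: (s1,p2) ✗  (s1,p3) ✗  (s1,p4) ✓  (s2,p1) ✓  (s2,p2) ✗  (s2,p3) ✗  (s2,p4) ✗  (s3,p1) ✗  (s3,p3) ✓  (s3,p4) ✓  (s4,p1) ✗  (s4,p4) ✗
Counterexamples (restrictor pairs failing the scope): 8.

8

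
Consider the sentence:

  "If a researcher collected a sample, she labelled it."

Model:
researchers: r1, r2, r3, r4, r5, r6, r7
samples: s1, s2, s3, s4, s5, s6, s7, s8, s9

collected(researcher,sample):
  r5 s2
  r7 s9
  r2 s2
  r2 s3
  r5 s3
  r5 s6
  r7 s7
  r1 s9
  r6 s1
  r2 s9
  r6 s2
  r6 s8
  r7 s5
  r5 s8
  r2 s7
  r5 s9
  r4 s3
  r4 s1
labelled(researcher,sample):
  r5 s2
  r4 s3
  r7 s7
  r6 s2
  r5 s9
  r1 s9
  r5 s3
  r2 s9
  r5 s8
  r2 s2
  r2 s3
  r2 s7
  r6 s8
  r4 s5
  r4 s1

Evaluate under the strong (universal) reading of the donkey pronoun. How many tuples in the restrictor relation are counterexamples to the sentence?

"it" takes "a sample" as antecedent — a donkey pronoun bound across the clause boundary.
Strong reading: for every (r,s) with collected(r,s), labelled(r,s).
Restrictor pairs: (r1,s9) ✓  (r2,s2) ✓  (r2,s3) ✓  (r2,s7) ✓  (r2,s9) ✓  (r4,s1) ✓  (r4,s3) ✓  (r5,s2) ✓  (r5,s3) ✓  (r5,s6) ✗  (r5,s8) ✓  (r5,s9) ✓  (r6,s1) ✗  (r6,s2) ✓  (r6,s8) ✓  (r7,s5) ✗  (r7,s7) ✓  (r7,s9) ✗
Counterexamples (restrictor pairs failing the scope): 4.

4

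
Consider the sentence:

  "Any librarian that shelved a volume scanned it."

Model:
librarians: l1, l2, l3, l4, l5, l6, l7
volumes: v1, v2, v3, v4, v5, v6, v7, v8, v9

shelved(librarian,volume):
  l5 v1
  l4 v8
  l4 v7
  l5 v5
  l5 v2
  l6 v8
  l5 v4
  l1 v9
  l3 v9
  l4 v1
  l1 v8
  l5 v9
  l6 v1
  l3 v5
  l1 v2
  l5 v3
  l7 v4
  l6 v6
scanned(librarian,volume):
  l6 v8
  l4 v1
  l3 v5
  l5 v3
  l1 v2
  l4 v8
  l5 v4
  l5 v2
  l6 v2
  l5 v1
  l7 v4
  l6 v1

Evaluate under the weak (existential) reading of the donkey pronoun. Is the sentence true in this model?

True

"it" takes "a volume" as antecedent — a donkey pronoun bound across the clause boundary.
Weak reading: every librarian l with some shelved-volume has at least one shelved-volume v such that scanned(l,v).
Per librarian: l1:✓  l3:✓  l4:✓  l5:✓  l6:✓  l7:✓
Every librarian in the restrictor has a witness.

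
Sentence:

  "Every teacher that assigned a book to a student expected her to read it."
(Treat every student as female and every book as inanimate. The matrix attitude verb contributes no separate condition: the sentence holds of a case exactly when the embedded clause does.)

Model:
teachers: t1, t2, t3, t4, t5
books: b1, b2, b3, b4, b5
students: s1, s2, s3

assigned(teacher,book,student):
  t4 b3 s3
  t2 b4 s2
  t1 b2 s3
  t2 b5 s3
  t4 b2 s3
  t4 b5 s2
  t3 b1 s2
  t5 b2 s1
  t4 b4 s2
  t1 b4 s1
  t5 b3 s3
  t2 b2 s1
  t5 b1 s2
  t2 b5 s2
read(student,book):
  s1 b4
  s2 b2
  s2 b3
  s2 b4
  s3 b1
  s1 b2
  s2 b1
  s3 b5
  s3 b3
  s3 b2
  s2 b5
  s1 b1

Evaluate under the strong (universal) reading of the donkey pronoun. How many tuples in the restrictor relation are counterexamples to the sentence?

0

"her" takes "a student" as antecedent and "it" takes "a book"; both are donkey pronouns co-varying with the restrictor.
Strong reading: for every (t,b,s) with assigned(t,b,s), read(s,b).
Restrictor triples: (t1,b2,s3)→read(s3,b2) ✓  (t1,b4,s1)→read(s1,b4) ✓  (t2,b2,s1)→read(s1,b2) ✓  (t2,b4,s2)→read(s2,b4) ✓  (t2,b5,s2)→read(s2,b5) ✓  (t2,b5,s3)→read(s3,b5) ✓  (t3,b1,s2)→read(s2,b1) ✓  (t4,b2,s3)→read(s3,b2) ✓  (t4,b3,s3)→read(s3,b3) ✓  (t4,b4,s2)→read(s2,b4) ✓  (t4,b5,s2)→read(s2,b5) ✓  (t5,b1,s2)→read(s2,b1) ✓  (t5,b2,s1)→read(s1,b2) ✓  (t5,b3,s3)→read(s3,b3) ✓
Counterexamples (restrictor triples failing the scope): 0.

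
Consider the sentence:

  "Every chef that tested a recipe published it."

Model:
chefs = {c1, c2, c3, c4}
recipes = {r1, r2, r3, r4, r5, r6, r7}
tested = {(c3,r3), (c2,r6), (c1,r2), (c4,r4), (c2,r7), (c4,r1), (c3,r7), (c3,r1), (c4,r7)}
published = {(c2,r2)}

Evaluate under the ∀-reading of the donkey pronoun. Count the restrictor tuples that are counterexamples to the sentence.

"it" takes "a recipe" as antecedent — a donkey pronoun bound across the clause boundary.
Strong reading: for every (c,r) with tested(c,r), published(c,r).
Restrictor pairs: (c1,r2) ✗  (c2,r6) ✗  (c2,r7) ✗  (c3,r1) ✗  (c3,r3) ✗  (c3,r7) ✗  (c4,r1) ✗  (c4,r4) ✗  (c4,r7) ✗
Counterexamples (restrictor pairs failing the scope): 9.

9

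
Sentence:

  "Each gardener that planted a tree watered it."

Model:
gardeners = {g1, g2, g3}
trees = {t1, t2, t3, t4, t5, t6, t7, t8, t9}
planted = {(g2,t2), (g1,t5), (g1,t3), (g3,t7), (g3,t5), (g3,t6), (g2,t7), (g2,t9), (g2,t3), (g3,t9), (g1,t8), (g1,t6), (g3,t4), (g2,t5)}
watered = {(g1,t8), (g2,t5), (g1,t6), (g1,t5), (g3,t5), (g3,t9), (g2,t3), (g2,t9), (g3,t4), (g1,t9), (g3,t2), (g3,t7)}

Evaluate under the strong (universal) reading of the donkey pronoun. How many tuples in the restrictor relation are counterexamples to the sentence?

"it" takes "a tree" as antecedent — a donkey pronoun bound across the clause boundary.
Strong reading: for every (g,t) with planted(g,t), watered(g,t).
Restrictor pairs: (g1,t3) ✗  (g1,t5) ✓  (g1,t6) ✓  (g1,t8) ✓  (g2,t2) ✗  (g2,t3) ✓  (g2,t5) ✓  (g2,t7) ✗  (g2,t9) ✓  (g3,t4) ✓  (g3,t5) ✓  (g3,t6) ✗  (g3,t7) ✓  (g3,t9) ✓
Counterexamples (restrictor pairs failing the scope): 4.

4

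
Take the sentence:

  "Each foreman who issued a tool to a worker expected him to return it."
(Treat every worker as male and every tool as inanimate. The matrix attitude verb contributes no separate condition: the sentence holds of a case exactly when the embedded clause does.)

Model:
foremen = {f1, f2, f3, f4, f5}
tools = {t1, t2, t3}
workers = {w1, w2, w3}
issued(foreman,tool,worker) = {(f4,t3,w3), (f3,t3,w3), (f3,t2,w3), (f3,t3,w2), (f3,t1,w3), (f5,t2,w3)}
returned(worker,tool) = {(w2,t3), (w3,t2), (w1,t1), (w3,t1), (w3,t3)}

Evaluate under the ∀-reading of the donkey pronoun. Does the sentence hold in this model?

"him" takes "a worker" as antecedent and "it" takes "a tool"; both are donkey pronouns co-varying with the restrictor.
Strong reading: for every (f,t,w) with issued(f,t,w), returned(w,t).
Restrictor triples: (f3,t1,w3)→returned(w3,t1) ✓  (f3,t2,w3)→returned(w3,t2) ✓  (f3,t3,w2)→returned(w2,t3) ✓  (f3,t3,w3)→returned(w3,t3) ✓  (f4,t3,w3)→returned(w3,t3) ✓  (f5,t2,w3)→returned(w3,t2) ✓
Every restrictor triple satisfies the scope.

True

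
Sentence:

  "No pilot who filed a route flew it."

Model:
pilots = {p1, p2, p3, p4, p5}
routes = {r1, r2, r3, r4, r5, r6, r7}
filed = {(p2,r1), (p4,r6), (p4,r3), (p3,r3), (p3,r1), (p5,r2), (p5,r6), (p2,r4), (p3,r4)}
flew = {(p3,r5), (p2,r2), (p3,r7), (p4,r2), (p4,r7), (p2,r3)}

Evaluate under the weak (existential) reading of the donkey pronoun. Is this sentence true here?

"it" takes "a route" as antecedent — a donkey pronoun bound across the clause boundary.
Truth condition: for no (p,r) with filed(p,r) does flew(p,r) hold.
Restrictor pairs — does the scope hold? (p2,r1):fails  (p2,r4):fails  (p3,r1):fails  (p3,r3):fails  (p3,r4):fails  (p4,r3):fails  (p4,r6):fails  (p5,r2):fails  (p5,r6):fails
Scope holds for no restrictor pair, so the sentence is true.

True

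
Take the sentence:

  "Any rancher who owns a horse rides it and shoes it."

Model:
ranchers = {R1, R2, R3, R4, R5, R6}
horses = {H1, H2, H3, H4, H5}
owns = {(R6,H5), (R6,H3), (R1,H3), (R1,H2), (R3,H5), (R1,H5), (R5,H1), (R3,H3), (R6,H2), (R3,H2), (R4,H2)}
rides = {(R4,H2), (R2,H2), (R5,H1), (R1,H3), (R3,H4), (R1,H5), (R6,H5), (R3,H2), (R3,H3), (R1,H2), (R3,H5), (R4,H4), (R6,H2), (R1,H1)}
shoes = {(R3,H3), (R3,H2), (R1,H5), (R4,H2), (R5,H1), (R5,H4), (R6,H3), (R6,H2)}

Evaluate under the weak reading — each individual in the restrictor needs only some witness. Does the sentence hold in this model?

True

"it" takes "a horse" as antecedent — a donkey pronoun bound across the clause boundary.
Weak reading: every rancher r with some owns-horse has at least one owns-horse h such that rides(r,h) ∧ shoes(r,h).
Per rancher: R1:✓  R3:✓  R4:✓  R5:✓  R6:✓
Every rancher in the restrictor has a witness.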